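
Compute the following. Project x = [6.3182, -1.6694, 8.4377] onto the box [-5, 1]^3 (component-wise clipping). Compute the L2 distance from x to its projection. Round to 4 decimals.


Project each component onto [-5, 1].
clip(6.3182) = 1.0, clip(-1.6694) = -1.6694, clip(8.4377) = 1.0
Projection = [1.0, -1.6694, 1.0]
Squared diffs: [28.2833, 0.0, 55.3194]
Distance = sqrt(83.6027) = 9.1434


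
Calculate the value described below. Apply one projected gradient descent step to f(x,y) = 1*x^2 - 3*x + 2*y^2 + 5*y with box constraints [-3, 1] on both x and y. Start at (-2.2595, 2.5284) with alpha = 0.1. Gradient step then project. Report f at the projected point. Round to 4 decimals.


Step 1: Compute gradient at (-2.2595, 2.5284).
grad_x = 2*1*-2.2595 - 3 = -7.519
grad_y = 2*2*2.5284 + 5 = 15.1136
Step 2: Gradient step.
x_raw = -2.2595 - 0.1*-7.519 = -1.5076
y_raw = 2.5284 - 0.1*15.1136 = 1.017
Step 3: Project onto [-3, 1].
x_proj = clip(-1.5076) = -1.5076
y_proj = clip(1.017) = 1.0
Step 4: Evaluate f.
f(-1.5076, 1.0) = 13.7957


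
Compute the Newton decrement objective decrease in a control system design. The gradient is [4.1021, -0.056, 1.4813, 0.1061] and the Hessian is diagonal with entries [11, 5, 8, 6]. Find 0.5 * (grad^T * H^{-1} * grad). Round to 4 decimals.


Step 1: H is diagonal, so H^(-1) * g = [0.3729, -0.0112, 0.1852, 0.0177].
Step 2: g^T H^(-1) g = sum_i g_i^2 / H_ii
  = (4.1021)^2/11 + (-0.056)^2/5 + (1.4813)^2/8 + (0.1061)^2/6
  = 1.5297 + 0.0006 + 0.2743 + 0.0019 = 1.8065
Step 3: Objective decrease = 0.5 * g^T H^(-1) g = 0.9033


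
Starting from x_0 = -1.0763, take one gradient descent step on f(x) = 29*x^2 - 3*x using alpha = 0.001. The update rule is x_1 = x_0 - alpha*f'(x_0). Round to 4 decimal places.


We compute the gradient at x_0 and apply the update.
f'(x) = 58*x - 3
f'(-1.0763) = 58*-1.0763 - 3 = -65.4254
x_1 = -1.0763 - 0.001*-65.4254 = -1.0109


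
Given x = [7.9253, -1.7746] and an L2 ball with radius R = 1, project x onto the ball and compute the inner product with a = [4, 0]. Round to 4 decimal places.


Step 1: Compute ||x|| (intermediates to 6 decimals).
||x|| = sqrt(7.9253^2 + (-1.7746)^2) = 8.121551
Step 2: Project.
Since ||x|| > R, scale = R/||x|| = 1/8.121551 = 0.123129, proj(x) = scale * x
proj(x) = [0.975834, -0.218505]
Step 3: Dot product.
a^T * proj(x) = 4*0.975834 + 0*(-0.218505) = 3.9033


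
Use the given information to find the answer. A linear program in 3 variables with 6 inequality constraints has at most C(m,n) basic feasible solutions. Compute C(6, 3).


Each vertex corresponds to some choice of n active constraints out of m, so the number of vertices is at most C(m, n) = m! / (n!(m-n)!).
m = 6, n = 3
Numerator: 6 * 5 * 4
Denominator: 3! = 6
C(6, 3) = 20


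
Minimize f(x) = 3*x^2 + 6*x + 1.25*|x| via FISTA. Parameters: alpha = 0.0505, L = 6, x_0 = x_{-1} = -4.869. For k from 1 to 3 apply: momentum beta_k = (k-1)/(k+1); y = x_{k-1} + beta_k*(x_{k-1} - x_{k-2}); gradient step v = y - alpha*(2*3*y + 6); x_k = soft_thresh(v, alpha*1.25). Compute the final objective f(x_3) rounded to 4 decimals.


FISTA on f(x) = 3*x^2 + 6*x + 1.25*|x|
L = 6, alpha = 0.0505
Iteration 1: beta = 0.0, y = -4.869 + 0.0*(-4.869 + 4.869) = -4.869
  grad(y) = -23.214, v = y - alpha*grad = -3.6967
  prox(v) = soft_thresh(-3.6967, 0.0631) = -3.6336
Iteration 2: beta = 0.3333, y = -3.6336 + 0.3333*(-3.6336 + 4.869) = -3.2218
  grad(y) = -13.3305, v = y - alpha*grad = -2.5486
  prox(v) = soft_thresh(-2.5486, 0.0631) = -2.4854
Iteration 3: beta = 0.5, y = -2.4854 + 0.5*(-2.4854 + 3.6336) = -1.9114
  grad(y) = -5.4683, v = y - alpha*grad = -1.6352
  prox(v) = soft_thresh(-1.6352, 0.0631) = -1.5721
f(x_3) = 3*(-1.5721)^2 + 6*(-1.5721) + 1.25*|-1.5721| = -0.053


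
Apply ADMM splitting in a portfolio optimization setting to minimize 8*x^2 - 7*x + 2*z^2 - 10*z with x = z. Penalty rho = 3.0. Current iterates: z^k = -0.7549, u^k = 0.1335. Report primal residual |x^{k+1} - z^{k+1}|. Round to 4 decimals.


ADMM iteration with rho = 3.0, z^k = -0.7549, u^k = 0.1335
Step 1: x-update.
Minimize 8*x^2 - 7*x + (3.0/2)*(x + 0.7549 + 0.1335)^2
FOC: (2*8 + 3.0)*x = 7 + 3.0*(-0.7549 - 0.1335)
x^{k+1} = 0.2281
Step 2: z-update.
Minimize 2*z^2 - 10*z + (3.0/2)*(0.2281 - z + 0.1335)^2
FOC: (2*2 + 3.0)*z = 10 + 3.0*(0.2281 + 0.1335)
z^{k+1} = 1.5836
Step 3: u-update.
u^{k+1} = 0.1335 + 0.2281 - 1.5836 = -1.2219
Step 4: Primal residual = |0.2281 - 1.5836| = 1.3554


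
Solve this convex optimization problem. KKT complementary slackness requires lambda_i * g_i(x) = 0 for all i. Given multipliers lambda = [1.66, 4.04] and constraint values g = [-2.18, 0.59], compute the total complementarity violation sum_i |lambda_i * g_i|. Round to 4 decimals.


KKT complementary slackness check:
lambda_1 * g_1 = 1.66 * -2.18 = -3.6188
lambda_2 * g_2 = 4.04 * 0.59 = 2.3836
Total violation = 3.6188 + 2.3836 = 6.0024


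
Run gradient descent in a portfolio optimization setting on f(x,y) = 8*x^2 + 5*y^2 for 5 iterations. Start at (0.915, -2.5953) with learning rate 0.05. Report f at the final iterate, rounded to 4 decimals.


Gradient descent on f(x,y) = 8*x^2 + 5*y^2.
Starting point: (0.915, -2.5953), alpha = 0.05
Step 1: grad_x = 2*8*0.915 = 14.64, grad_y = 2*5*-2.5953 = -25.953
  x_1 = 0.915 - 0.05*14.64 = 0.183
  y_1 = -2.5953 - 0.05*-25.953 = -1.2977
Step 2: grad_x = 2*8*0.183 = 2.928, grad_y = 2*5*-1.2977 = -12.9765
  x_2 = 0.183 - 0.05*2.928 = 0.0366
  y_2 = -1.2977 - 0.05*-12.9765 = -0.6488
Step 3: grad_x = 2*8*0.0366 = 0.5856, grad_y = 2*5*-0.6488 = -6.4883
  x_3 = 0.0366 - 0.05*0.5856 = 0.0073
  y_3 = -0.6488 - 0.05*-6.4883 = -0.3244
Step 4: grad_x = 2*8*0.0073 = 0.1171, grad_y = 2*5*-0.3244 = -3.2441
  x_4 = 0.0073 - 0.05*0.1171 = 0.0015
  y_4 = -0.3244 - 0.05*-3.2441 = -0.1622
Step 5: grad_x = 2*8*0.0015 = 0.0234, grad_y = 2*5*-0.1622 = -1.6221
  x_5 = 0.0015 - 0.05*0.0234 = 0.0003
  y_5 = -0.1622 - 0.05*-1.6221 = -0.0811
f(0.0003, -0.0811) = 8*0.0003^2 + 5*(-0.0811)^2 = 0.0329


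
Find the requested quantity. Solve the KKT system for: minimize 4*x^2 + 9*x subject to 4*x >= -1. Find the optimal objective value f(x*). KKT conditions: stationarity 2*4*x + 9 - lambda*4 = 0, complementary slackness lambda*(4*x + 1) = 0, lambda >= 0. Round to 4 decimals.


Step 1: Try lambda = 0 (constraint inactive).
x_unc = -9/(2*4) = -1.125
Check: 4*-1.125 = -4.5 < -1 -- violated!
Step 2: Constraint must be active: 4*x = -1
x* = -1/4 = -0.25
lambda = (2*4*(-0.25) + 9)/4 = 1.75
Step 3: Compute optimal value.
f(x*) = 4*(-0.25)^2 + 9*(-0.25) = -2.0


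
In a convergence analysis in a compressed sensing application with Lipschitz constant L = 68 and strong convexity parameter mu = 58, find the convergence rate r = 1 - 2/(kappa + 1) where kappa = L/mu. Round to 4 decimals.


Step 1: Compute the condition number.
kappa = L/mu = 68/58 = 1.1724
Step 2: Compute the convergence rate.
r = 1 - 2/(kappa + 1) = 1 - 2*mu/(L + mu) = (L - mu)/(L + mu) = 10/126 = 0.0794


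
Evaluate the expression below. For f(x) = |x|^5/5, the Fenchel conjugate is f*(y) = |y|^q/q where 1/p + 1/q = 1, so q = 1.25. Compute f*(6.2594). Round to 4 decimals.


The conjugate exponent q satisfies 1/p + 1/q = 1.
p = 5, so q = 5/(5 - 1) = 1.25
|y|^q = 6.2594^1.25 = 9.9007
f*(6.2594) = 9.9007 / 1.25 = 7.9206


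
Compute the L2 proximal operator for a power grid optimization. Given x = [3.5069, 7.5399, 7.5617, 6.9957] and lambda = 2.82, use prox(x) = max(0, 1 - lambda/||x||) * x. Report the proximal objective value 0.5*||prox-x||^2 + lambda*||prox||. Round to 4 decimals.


Step 1: Compute ||x||.
||x|| = 13.2389
Step 2: Compute scaling factor.
scale = max(0, 1 - 2.82/13.2389) = 0.787
Step 3: prox(x) = [2.7599, 5.9338, 5.951, 5.5056]
||prox(x)|| = 10.4189
Step 4: Proximal objective.
0.5*||prox-x||^2 = 3.9762
lambda*||prox|| = 29.3813
Total = 33.3574


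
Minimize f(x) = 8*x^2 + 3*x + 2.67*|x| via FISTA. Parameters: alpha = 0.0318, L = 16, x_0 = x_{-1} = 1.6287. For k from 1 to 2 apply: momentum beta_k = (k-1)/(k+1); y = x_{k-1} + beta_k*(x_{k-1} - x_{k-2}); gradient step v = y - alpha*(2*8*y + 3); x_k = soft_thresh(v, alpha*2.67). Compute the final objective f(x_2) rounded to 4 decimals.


FISTA on f(x) = 8*x^2 + 3*x + 2.67*|x|
L = 16, alpha = 0.0318
Iteration 1: beta = 0.0, y = 1.6287 + 0.0*(1.6287 - 1.6287) = 1.6287
  grad(y) = 29.0592, v = y - alpha*grad = 0.7046
  prox(v) = soft_thresh(0.7046, 0.0849) = 0.6197
Iteration 2: beta = 0.3333, y = 0.6197 + 0.3333*(0.6197 - 1.6287) = 0.2834
  grad(y) = 7.5341, v = y - alpha*grad = 0.0438
  prox(v) = soft_thresh(0.0438, 0.0849) = 0.0
f(x_2) = 8*0.0^2 + 3*0.0 + 2.67*|0.0| = 0.0


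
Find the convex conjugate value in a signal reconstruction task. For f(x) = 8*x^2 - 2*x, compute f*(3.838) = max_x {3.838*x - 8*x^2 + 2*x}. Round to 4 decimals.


f*(y) = sup_x {y*x - a*x^2 - b*x} = sup_x {(y-b)*x - a*x^2}
FOC: (y - b) - 2a*x = 0 => x* = (y - b)/(2a)
x* = (3.838 + 2)/(2*8) = 0.3649
f*(3.838) = (y-b)^2/(4a) = (3.838 + 2)^2/(4*8)
= 34.0822/32 = 1.0651


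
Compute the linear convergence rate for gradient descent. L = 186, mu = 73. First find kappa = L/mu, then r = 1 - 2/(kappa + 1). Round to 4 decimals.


Step 1: Compute the condition number.
kappa = L/mu = 186/73 = 2.5479
Step 2: Compute the convergence rate.
r = 1 - 2/(kappa + 1) = 1 - 2*mu/(L + mu) = (L - mu)/(L + mu) = 113/259 = 0.4363


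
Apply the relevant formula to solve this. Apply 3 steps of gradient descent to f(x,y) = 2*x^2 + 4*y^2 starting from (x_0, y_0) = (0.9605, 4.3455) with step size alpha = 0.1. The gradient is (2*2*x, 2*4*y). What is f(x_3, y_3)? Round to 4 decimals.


Gradient descent on f(x,y) = 2*x^2 + 4*y^2.
Starting point: (0.9605, 4.3455), alpha = 0.1
Step 1: grad_x = 2*2*0.9605 = 3.842, grad_y = 2*4*4.3455 = 34.764
  x_1 = 0.9605 - 0.1*3.842 = 0.5763
  y_1 = 4.3455 - 0.1*34.764 = 0.8691
Step 2: grad_x = 2*2*0.5763 = 2.3052, grad_y = 2*4*0.8691 = 6.9528
  x_2 = 0.5763 - 0.1*2.3052 = 0.3458
  y_2 = 0.8691 - 0.1*6.9528 = 0.1738
Step 3: grad_x = 2*2*0.3458 = 1.3831, grad_y = 2*4*0.1738 = 1.3906
  x_3 = 0.3458 - 0.1*1.3831 = 0.2075
  y_3 = 0.1738 - 0.1*1.3906 = 0.0348
f(0.2075, 0.0348) = 2*0.2075^2 + 4*0.0348^2 = 0.0909


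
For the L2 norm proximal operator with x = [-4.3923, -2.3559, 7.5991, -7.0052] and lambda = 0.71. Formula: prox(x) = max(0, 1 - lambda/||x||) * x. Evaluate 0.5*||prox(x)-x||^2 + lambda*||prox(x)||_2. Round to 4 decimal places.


Step 1: Compute ||x||.
||x|| = 11.4744
Step 2: Compute scaling factor.
scale = max(0, 1 - 0.71/11.4744) = 0.9381
Step 3: prox(x) = [-4.1205, -2.2101, 7.1289, -6.5717]
||prox(x)|| = 10.7644
Step 4: Proximal objective.
0.5*||prox-x||^2 = 0.2521
lambda*||prox|| = 7.6427
Total = 7.8948


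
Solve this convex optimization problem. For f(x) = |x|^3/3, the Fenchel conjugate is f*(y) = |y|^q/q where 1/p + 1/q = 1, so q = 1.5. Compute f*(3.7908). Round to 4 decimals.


The conjugate exponent q satisfies 1/p + 1/q = 1.
p = 3, so q = 3/(3 - 1) = 1.5
|y|^q = 3.7908^1.5 = 7.3807
f*(3.7908) = 7.3807 / 1.5 = 4.9205


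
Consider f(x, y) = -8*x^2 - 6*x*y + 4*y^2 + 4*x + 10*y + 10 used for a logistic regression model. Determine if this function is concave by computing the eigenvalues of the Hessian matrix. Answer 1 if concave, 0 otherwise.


The Hessian of f(x,y) = -8*x^2 - 6*x*y + 4*y^2 + 4*x + 10*y + 10 is:
H = [[-16, -6], [-6, 8]]
Trace = -16 + 8 = -8
Determinant = -16*8 - (-6)^2 = -164
Discriminant = (-8)^2 - 4*-164 = 720.0
Eigenvalues: lambda_1 = -17.4164, lambda_2 = 9.4164
The function is not concave.

0


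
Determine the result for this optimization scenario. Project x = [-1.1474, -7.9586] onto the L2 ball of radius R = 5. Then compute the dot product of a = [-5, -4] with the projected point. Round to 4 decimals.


Step 1: Compute ||x|| (intermediates to 6 decimals).
||x|| = sqrt((-1.1474)^2 + (-7.9586)^2) = 8.040886
Step 2: Project.
Since ||x|| > R, scale = R/||x|| = 5/8.040886 = 0.621822, proj(x) = scale * x
proj(x) = [-0.713479, -4.948833]
Step 3: Dot product.
a^T * proj(x) = -5*(-0.713479) - 4*(-4.948833) = 23.3627


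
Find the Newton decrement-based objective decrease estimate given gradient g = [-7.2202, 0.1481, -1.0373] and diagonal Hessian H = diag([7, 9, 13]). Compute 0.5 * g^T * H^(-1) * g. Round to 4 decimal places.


Step 1: H is diagonal, so H^(-1) * g = [-1.0315, 0.0165, -0.0798].
Step 2: g^T H^(-1) g = sum_i g_i^2 / H_ii
  = (-7.2202)^2/7 + (0.1481)^2/9 + (-1.0373)^2/13
  = 7.4473 + 0.0024 + 0.0828 = 7.5325
Step 3: Objective decrease = 0.5 * g^T H^(-1) g = 3.7663


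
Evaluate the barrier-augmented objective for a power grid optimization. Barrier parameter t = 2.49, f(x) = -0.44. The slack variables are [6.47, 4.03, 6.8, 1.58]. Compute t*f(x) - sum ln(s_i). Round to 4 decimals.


Step 1: Compute log-barrier.
ln values: [1.8672, 1.3938, 1.9169, 0.4574]
phi = -(1.8672 + 1.3938 + 1.9169 + 0.4574) = -5.6353
Step 2: Compute augmented objective.
t*f(x) = 2.49*-0.44 = -1.0956
Total = -1.0956 - 5.6353 = -6.7309


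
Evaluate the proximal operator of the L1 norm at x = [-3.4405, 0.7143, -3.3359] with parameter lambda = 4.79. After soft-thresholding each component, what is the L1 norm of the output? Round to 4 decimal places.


Soft-thresholding with lambda = 4.79:
prox(-3.4405) = sign(-3.4405)*max(|-3.4405| - 4.79, 0) = 0.0
prox(0.7143) = sign(0.7143)*max(|0.7143| - 4.79, 0) = 0.0
prox(-3.3359) = sign(-3.3359)*max(|-3.3359| - 4.79, 0) = 0.0
prox(x) = [0.0, 0.0, 0.0]
||prox(x)||_1 = 0.0 + 0.0 + 0.0 = 0.0


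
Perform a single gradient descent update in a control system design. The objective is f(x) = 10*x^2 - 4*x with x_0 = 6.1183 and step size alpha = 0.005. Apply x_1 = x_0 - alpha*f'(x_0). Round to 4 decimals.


We compute the gradient at x_0 and apply the update.
f'(x) = 20*x - 4
f'(6.1183) = 20*6.1183 - 4 = 118.366
x_1 = 6.1183 - 0.005*118.366 = 5.5265


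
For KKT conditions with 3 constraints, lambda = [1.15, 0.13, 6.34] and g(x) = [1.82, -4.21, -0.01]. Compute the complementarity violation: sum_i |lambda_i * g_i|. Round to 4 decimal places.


KKT complementary slackness check:
lambda_1 * g_1 = 1.15 * 1.82 = 2.093
lambda_2 * g_2 = 0.13 * -4.21 = -0.5473
lambda_3 * g_3 = 6.34 * -0.01 = -0.0634
Total violation = 2.093 + 0.5473 + 0.0634 = 2.7037


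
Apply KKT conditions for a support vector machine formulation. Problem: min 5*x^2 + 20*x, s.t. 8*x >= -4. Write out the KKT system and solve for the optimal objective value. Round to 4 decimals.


Step 1: Try lambda = 0 (constraint inactive).
x_unc = -20/(2*5) = -2.0
Check: 8*-2.0 = -16.0 < -4 -- violated!
Step 2: Constraint must be active: 8*x = -4
x* = -4/8 = -0.5
lambda = (2*5*(-0.5) + 20)/8 = 1.875
Step 3: Compute optimal value.
f(x*) = 5*(-0.5)^2 + 20*(-0.5) = -8.75


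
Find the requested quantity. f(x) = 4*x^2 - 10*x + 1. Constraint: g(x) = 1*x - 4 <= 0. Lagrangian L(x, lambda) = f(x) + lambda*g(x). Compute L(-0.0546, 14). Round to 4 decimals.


Step 1: Evaluate f(x).
f(-0.0546) = 4*(-0.0546)^2 - 10*(-0.0546) + 1 = 1.5579
Step 2: Evaluate g(x).
g(-0.0546) = 1*-0.0546 - 4 = -4.0546
Step 3: Compute Lagrangian.
L = 1.5579 + 14*-4.0546 = -55.2065


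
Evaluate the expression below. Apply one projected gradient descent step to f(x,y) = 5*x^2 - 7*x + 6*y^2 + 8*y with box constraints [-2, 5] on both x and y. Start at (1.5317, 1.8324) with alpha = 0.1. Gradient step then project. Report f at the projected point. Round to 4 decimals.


Step 1: Compute gradient at (1.5317, 1.8324).
grad_x = 2*5*1.5317 - 7 = 8.317
grad_y = 2*6*1.8324 + 8 = 29.9888
Step 2: Gradient step.
x_raw = 1.5317 - 0.1*8.317 = 0.7
y_raw = 1.8324 - 0.1*29.9888 = -1.1665
Step 3: Project onto [-2, 5].
x_proj = clip(0.7) = 0.7
y_proj = clip(-1.1665) = -1.1665
Step 4: Evaluate f.
f(0.7, -1.1665) = -3.6178


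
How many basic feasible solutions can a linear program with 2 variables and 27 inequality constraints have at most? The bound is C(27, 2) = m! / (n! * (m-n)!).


Each vertex corresponds to some choice of n active constraints out of m, so the number of vertices is at most C(m, n) = m! / (n!(m-n)!).
m = 27, n = 2
Numerator: 27 * 26
Denominator: 2! = 2
C(27, 2) = 351


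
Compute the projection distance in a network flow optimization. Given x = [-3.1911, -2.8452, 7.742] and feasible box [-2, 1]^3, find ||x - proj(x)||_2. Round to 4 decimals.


Project each component onto [-2, 1].
clip(-3.1911) = -2.0, clip(-2.8452) = -2.0, clip(7.742) = 1.0
Projection = [-2.0, -2.0, 1.0]
Squared diffs: [1.4187, 0.7144, 45.4546]
Distance = sqrt(47.5877) = 6.8984


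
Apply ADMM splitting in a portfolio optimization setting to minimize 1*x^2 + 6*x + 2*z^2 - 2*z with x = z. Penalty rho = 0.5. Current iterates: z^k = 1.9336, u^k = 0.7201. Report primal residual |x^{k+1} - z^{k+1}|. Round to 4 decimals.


ADMM iteration with rho = 0.5, z^k = 1.9336, u^k = 0.7201
Step 1: x-update.
Minimize 1*x^2 + 6*x + (0.5/2)*(x - 1.9336 + 0.7201)^2
FOC: (2*1 + 0.5)*x = -6 + 0.5*(1.9336 - 0.7201)
x^{k+1} = -2.1573
Step 2: z-update.
Minimize 2*z^2 - 2*z + (0.5/2)*(-2.1573 - z + 0.7201)^2
FOC: (2*2 + 0.5)*z = 2 + 0.5*(-2.1573 + 0.7201)
z^{k+1} = 0.2848
Step 3: u-update.
u^{k+1} = 0.7201 - 2.1573 - 0.2848 = -1.722
Step 4: Primal residual = |-2.1573 - 0.2848| = 2.4421


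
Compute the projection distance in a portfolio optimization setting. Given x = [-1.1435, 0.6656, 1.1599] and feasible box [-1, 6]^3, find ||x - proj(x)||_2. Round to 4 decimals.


Project each component onto [-1, 6].
clip(-1.1435) = -1.0, clip(0.6656) = 0.6656, clip(1.1599) = 1.1599
Projection = [-1.0, 0.6656, 1.1599]
Squared diffs: [0.0206, 0.0, 0.0]
Distance = sqrt(0.0206) = 0.1435


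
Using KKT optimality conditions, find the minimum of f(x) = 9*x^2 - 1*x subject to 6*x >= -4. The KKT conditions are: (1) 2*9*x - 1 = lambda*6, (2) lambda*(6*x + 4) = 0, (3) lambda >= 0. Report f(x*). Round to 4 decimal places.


Step 1: Try lambda = 0 (constraint inactive).
Stationarity: 2*9*x - 1 = 0
x* = 1/(2*9) = 1/18 = 0.0556 (rounded; the exact value 1/18 is used below)
Check constraint: 6*0.0556 = 0.3336 >= -4 -- satisfied.
Step 2: Compute optimal value.
f(x*) = 9*(1/18)^2 - 1*(1/18) = -0.0278


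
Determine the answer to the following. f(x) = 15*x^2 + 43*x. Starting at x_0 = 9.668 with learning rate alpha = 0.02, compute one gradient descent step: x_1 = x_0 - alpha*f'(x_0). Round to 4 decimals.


We compute the gradient at x_0 and apply the update.
f'(x) = 30*x + 43
f'(9.668) = 30*9.668 + 43 = 333.04
x_1 = 9.668 - 0.02*333.04 = 3.0072


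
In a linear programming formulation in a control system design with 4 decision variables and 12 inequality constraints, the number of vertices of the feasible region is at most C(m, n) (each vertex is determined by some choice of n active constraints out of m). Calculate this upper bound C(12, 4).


Each vertex corresponds to some choice of n active constraints out of m, so the number of vertices is at most C(m, n) = m! / (n!(m-n)!).
m = 12, n = 4
Numerator: 12 * 11 * 10 * 9
Denominator: 4! = 24
C(12, 4) = 495


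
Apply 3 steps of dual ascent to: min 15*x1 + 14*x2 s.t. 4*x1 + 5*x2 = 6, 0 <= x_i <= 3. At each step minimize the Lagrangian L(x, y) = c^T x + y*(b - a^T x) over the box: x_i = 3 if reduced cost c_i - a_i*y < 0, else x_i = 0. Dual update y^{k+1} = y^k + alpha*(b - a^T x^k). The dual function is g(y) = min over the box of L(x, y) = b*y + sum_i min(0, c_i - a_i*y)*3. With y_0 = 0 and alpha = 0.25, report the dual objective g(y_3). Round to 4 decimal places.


Dual ascent for LP: min 15*x1 + 14*x2, 4*x1 + 5*x2 = 6, 0 <= x_i <= 3
Step 1: y^k = 0.0, reduced costs: (15.0, 14.0)
  x^k = (0.0, 0.0), subgradient = b - a^T x = 6.0
  y^{k+1} = 0.0 + 0.25*6.0 = 1.5
Step 2: y^k = 1.5, reduced costs: (9.0, 6.5)
  x^k = (0.0, 0.0), subgradient = b - a^T x = 6.0
  y^{k+1} = 1.5 + 0.25*6.0 = 3.0
Step 3: y^k = 3.0, reduced costs: (3.0, -1.0)
  x^k = (0.0, 3.0), subgradient = b - a^T x = -9.0
  y^{k+1} = 3.0 + 0.25*-9.0 = 0.75
Dual objective at y_3 = 0.75: reduced costs (12.0, 10.25), box minimizer x = (0.0, 0.0)
g(y_3) = b*y + (c1 - a1*y)*x1 + (c2 - a2*y)*x2 = 6*0.75 + 12.0*0.0 + 10.25*0.0 = 4.5 + 0.0 + 0.0 = 4.5


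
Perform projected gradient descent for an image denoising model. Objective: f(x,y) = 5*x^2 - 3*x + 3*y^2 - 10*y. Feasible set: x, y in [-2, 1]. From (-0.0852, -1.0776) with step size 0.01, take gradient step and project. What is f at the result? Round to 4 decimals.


Step 1: Compute gradient at (-0.0852, -1.0776).
grad_x = 2*5*-0.0852 - 3 = -3.852
grad_y = 2*3*-1.0776 - 10 = -16.4656
Step 2: Gradient step.
x_raw = -0.0852 - 0.01*-3.852 = -0.0467
y_raw = -1.0776 - 0.01*-16.4656 = -0.9129
Step 3: Project onto [-2, 1].
x_proj = clip(-0.0467) = -0.0467
y_proj = clip(-0.9129) = -0.9129
Step 4: Evaluate f.
f(-0.0467, -0.9129) = 11.7808


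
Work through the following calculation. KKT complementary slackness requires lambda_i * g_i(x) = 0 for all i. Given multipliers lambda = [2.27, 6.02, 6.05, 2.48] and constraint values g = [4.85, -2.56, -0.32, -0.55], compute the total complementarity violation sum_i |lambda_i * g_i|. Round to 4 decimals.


KKT complementary slackness check:
lambda_1 * g_1 = 2.27 * 4.85 = 11.0095
lambda_2 * g_2 = 6.02 * -2.56 = -15.4112
lambda_3 * g_3 = 6.05 * -0.32 = -1.936
lambda_4 * g_4 = 2.48 * -0.55 = -1.364
Total violation = 11.0095 + 15.4112 + 1.936 + 1.364 = 29.7207


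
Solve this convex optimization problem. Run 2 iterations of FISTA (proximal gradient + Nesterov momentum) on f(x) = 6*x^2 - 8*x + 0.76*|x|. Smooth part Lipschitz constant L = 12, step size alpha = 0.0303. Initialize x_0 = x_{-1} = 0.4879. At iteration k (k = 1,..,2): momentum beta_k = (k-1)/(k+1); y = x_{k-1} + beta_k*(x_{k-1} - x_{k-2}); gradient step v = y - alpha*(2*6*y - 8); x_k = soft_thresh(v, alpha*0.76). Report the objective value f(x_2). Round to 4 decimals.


FISTA on f(x) = 6*x^2 - 8*x + 0.76*|x|
L = 12, alpha = 0.0303
Iteration 1: beta = 0.0, y = 0.4879 + 0.0*(0.4879 - 0.4879) = 0.4879
  grad(y) = -2.1452, v = y - alpha*grad = 0.5529
  prox(v) = soft_thresh(0.5529, 0.023) = 0.5299
Iteration 2: beta = 0.3333, y = 0.5299 + 0.3333*(0.5299 - 0.4879) = 0.5439
  grad(y) = -1.4737, v = y - alpha*grad = 0.5885
  prox(v) = soft_thresh(0.5885, 0.023) = 0.5655
f(x_2) = 6*0.5655^2 - 8*0.5655 + 0.76*|0.5655| = -2.1755


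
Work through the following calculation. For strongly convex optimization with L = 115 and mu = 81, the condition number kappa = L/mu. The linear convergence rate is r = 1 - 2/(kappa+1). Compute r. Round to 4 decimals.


Step 1: Compute the condition number.
kappa = L/mu = 115/81 = 1.4198
Step 2: Compute the convergence rate.
r = 1 - 2/(kappa + 1) = 1 - 2*mu/(L + mu) = (L - mu)/(L + mu) = 34/196 = 0.1735


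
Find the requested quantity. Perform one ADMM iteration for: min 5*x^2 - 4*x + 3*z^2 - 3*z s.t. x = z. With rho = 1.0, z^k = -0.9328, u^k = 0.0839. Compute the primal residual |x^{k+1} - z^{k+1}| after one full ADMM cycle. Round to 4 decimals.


ADMM iteration with rho = 1.0, z^k = -0.9328, u^k = 0.0839
Step 1: x-update.
Minimize 5*x^2 - 4*x + (1.0/2)*(x + 0.9328 + 0.0839)^2
FOC: (2*5 + 1.0)*x = 4 + 1.0*(-0.9328 - 0.0839)
x^{k+1} = 0.2712
Step 2: z-update.
Minimize 3*z^2 - 3*z + (1.0/2)*(0.2712 - z + 0.0839)^2
FOC: (2*3 + 1.0)*z = 3 + 1.0*(0.2712 + 0.0839)
z^{k+1} = 0.4793
Step 3: u-update.
u^{k+1} = 0.0839 + 0.2712 - 0.4793 = -0.1242
Step 4: Primal residual = |0.2712 - 0.4793| = 0.2081


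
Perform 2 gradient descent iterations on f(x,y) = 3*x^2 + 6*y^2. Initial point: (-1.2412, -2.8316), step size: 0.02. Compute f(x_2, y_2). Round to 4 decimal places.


Gradient descent on f(x,y) = 3*x^2 + 6*y^2.
Starting point: (-1.2412, -2.8316), alpha = 0.02
Step 1: grad_x = 2*3*-1.2412 = -7.4472, grad_y = 2*6*-2.8316 = -33.9792
  x_1 = -1.2412 - 0.02*-7.4472 = -1.0923
  y_1 = -2.8316 - 0.02*-33.9792 = -2.152
Step 2: grad_x = 2*3*-1.0923 = -6.5535, grad_y = 2*6*-2.152 = -25.8242
  x_2 = -1.0923 - 0.02*-6.5535 = -0.9612
  y_2 = -2.152 - 0.02*-25.8242 = -1.6355
f(-0.9612, -1.6355) = 3*(-0.9612)^2 + 6*(-1.6355)^2 = 18.8214


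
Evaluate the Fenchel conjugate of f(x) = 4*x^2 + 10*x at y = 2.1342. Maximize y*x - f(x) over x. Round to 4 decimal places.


f*(y) = sup_x {y*x - a*x^2 - b*x} = sup_x {(y-b)*x - a*x^2}
FOC: (y - b) - 2a*x = 0 => x* = (y - b)/(2a)
x* = (2.1342 - 10)/(2*4) = -0.9832
f*(2.1342) = (y-b)^2/(4a) = (2.1342 - 10)^2/(4*4)
= 61.8708/16 = 3.8669


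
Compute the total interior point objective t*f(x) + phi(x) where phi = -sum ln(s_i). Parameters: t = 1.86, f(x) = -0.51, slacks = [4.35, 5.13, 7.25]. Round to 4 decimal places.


Step 1: Compute log-barrier.
ln values: [1.4702, 1.6351, 1.981]
phi = -(1.4702 + 1.6351 + 1.981) = -5.0863
Step 2: Compute augmented objective.
t*f(x) = 1.86*-0.51 = -0.9486
Total = -0.9486 - 5.0863 = -6.0349


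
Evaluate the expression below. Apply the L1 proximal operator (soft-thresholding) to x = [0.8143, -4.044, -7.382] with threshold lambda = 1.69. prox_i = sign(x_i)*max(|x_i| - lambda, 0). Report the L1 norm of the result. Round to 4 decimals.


Soft-thresholding with lambda = 1.69:
prox(0.8143) = sign(0.8143)*max(|0.8143| - 1.69, 0) = 0.0
prox(-4.044) = sign(-4.044)*max(|-4.044| - 1.69, 0) = -2.354
prox(-7.382) = sign(-7.382)*max(|-7.382| - 1.69, 0) = -5.692
prox(x) = [0.0, -2.354, -5.692]
||prox(x)||_1 = 0.0 + 2.354 + 5.692 = 8.046


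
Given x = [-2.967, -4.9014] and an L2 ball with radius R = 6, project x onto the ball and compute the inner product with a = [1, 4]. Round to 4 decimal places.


Step 1: Compute ||x|| (intermediates to 6 decimals).
||x|| = sqrt((-2.967)^2 + (-4.9014)^2) = 5.729469
Step 2: Project.
Since ||x|| <= R, proj = x (no scaling needed).
proj(x) = [-2.967, -4.9014]
Step 3: Dot product.
a^T * proj(x) = 1*(-2.967) + 4*(-4.9014) = -22.5726


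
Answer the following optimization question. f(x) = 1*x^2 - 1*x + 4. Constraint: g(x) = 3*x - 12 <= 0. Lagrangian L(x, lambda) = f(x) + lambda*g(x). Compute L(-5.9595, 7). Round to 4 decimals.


Step 1: Evaluate f(x).
f(-5.9595) = 1*(-5.9595)^2 - 1*(-5.9595) + 4 = 45.4751
Step 2: Evaluate g(x).
g(-5.9595) = 3*-5.9595 - 12 = -29.8785
Step 3: Compute Lagrangian.
L = 45.4751 + 7*-29.8785 = -163.6744


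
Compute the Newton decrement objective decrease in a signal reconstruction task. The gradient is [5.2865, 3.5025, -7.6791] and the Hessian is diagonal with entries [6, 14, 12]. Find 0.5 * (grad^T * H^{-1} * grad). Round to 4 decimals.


Step 1: H is diagonal, so H^(-1) * g = [0.8811, 0.2502, -0.6399].
Step 2: g^T H^(-1) g = sum_i g_i^2 / H_ii
  = (5.2865)^2/6 + (3.5025)^2/14 + (-7.6791)^2/12
  = 4.6578 + 0.8763 + 4.914 = 10.4481
Step 3: Objective decrease = 0.5 * g^T H^(-1) g = 5.2241


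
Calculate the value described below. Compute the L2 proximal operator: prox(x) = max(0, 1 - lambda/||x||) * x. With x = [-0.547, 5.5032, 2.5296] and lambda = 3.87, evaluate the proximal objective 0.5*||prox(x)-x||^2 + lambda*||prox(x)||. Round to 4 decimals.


Step 1: Compute ||x||.
||x|| = 6.0814
Step 2: Compute scaling factor.
scale = max(0, 1 - 3.87/6.0814) = 0.3636
Step 3: prox(x) = [-0.1989, 2.0011, 0.9198]
||prox(x)|| = 2.2114
Step 4: Proximal objective.
0.5*||prox-x||^2 = 7.4885
lambda*||prox|| = 8.5581
Total = 16.0465


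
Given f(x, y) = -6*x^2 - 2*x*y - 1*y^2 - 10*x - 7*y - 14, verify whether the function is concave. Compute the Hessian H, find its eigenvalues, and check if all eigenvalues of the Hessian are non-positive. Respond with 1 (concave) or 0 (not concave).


The Hessian of f(x,y) = -6*x^2 - 2*x*y - 1*y^2 - 10*x - 7*y - 14 is:
H = [[-12, -2], [-2, -2]]
Trace = -12 - 2 = -14
Determinant = -12*-2 - (-2)^2 = 20
Discriminant = (-14)^2 - 4*20 = 116.0
Eigenvalues: lambda_1 = -12.3852, lambda_2 = -1.6148
The function is concave.

1


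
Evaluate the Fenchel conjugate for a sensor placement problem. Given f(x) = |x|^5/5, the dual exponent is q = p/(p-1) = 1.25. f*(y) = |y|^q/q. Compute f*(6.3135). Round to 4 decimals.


The conjugate exponent q satisfies 1/p + 1/q = 1.
p = 5, so q = 5/(5 - 1) = 1.25
|y|^q = 6.3135^1.25 = 10.0078
f*(6.3135) = 10.0078 / 1.25 = 8.0062


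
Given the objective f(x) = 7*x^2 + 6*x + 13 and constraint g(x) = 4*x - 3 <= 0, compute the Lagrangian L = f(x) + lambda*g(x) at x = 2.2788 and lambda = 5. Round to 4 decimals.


Step 1: Evaluate f(x).
f(2.2788) = 7*2.2788^2 + 6*2.2788 + 13 = 63.0233
Step 2: Evaluate g(x).
g(2.2788) = 4*2.2788 - 3 = 6.1152
Step 3: Compute Lagrangian.
L = 63.0233 + 5*6.1152 = 93.5993


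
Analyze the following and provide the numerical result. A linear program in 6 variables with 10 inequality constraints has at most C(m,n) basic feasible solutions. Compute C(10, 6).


Each vertex corresponds to some choice of n active constraints out of m, so the number of vertices is at most C(m, n) = m! / (n!(m-n)!).
m = 10, n = 6
Numerator: 10 * 9 * 8 * 7 * 6 * 5
Denominator: 6! = 720
C(10, 6) = 210


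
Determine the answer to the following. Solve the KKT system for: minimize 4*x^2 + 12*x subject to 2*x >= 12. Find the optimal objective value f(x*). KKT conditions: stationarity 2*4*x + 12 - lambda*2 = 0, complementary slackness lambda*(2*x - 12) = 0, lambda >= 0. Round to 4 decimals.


Step 1: Try lambda = 0 (constraint inactive).
x_unc = -12/(2*4) = -1.5
Check: 2*-1.5 = -3.0 < 12 -- violated!
Step 2: Constraint must be active: 2*x = 12
x* = 12/2 = 6.0
lambda = (2*4*6.0 + 12)/2 = 30.0
Step 3: Compute optimal value.
f(x*) = 4*6.0^2 + 12*6.0 = 216.0


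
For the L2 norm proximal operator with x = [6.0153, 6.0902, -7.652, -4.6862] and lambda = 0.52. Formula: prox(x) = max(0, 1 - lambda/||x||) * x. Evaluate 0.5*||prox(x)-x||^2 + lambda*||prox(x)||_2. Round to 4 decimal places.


Step 1: Compute ||x||.
||x|| = 12.4011
Step 2: Compute scaling factor.
scale = max(0, 1 - 0.52/12.4011) = 0.9581
Step 3: prox(x) = [5.7631, 5.8348, -7.3311, -4.4897]
||prox(x)|| = 11.8811
Step 4: Proximal objective.
0.5*||prox-x||^2 = 0.1352
lambda*||prox|| = 6.1782
Total = 6.3134


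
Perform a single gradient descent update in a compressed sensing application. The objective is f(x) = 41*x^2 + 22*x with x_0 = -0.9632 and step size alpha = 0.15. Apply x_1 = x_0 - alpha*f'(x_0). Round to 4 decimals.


We compute the gradient at x_0 and apply the update.
f'(x) = 82*x + 22
f'(-0.9632) = 82*-0.9632 + 22 = -56.9824
x_1 = -0.9632 - 0.15*-56.9824 = 7.5842


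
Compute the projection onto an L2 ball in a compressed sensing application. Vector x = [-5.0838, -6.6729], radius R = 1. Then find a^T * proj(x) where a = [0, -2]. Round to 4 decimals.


Step 1: Compute ||x|| (intermediates to 6 decimals).
||x|| = sqrt((-5.0838)^2 + (-6.6729)^2) = 8.388839
Step 2: Project.
Since ||x|| > R, scale = R/||x|| = 1/8.388839 = 0.119206, proj(x) = scale * x
proj(x) = [-0.606019, -0.79545]
Step 3: Dot product.
a^T * proj(x) = 0*(-0.606019) - 2*(-0.79545) = 1.5909


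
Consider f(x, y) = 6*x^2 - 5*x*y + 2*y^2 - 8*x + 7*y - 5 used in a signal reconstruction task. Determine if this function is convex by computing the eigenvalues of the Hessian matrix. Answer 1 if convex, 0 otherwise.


The Hessian of f(x,y) = 6*x^2 - 5*x*y + 2*y^2 - 8*x + 7*y - 5 is:
H = [[12, -5], [-5, 4]]
Trace = 12 + 4 = 16
Determinant = 12*4 - (-5)^2 = 23
Discriminant = (16)^2 - 4*23 = 164.0
Eigenvalues: lambda_1 = 1.5969, lambda_2 = 14.4031
The function is convex.

1


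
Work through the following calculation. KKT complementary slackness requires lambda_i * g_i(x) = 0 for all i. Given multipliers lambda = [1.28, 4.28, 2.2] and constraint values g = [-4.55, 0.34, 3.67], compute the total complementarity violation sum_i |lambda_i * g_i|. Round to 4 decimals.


KKT complementary slackness check:
lambda_1 * g_1 = 1.28 * -4.55 = -5.824
lambda_2 * g_2 = 4.28 * 0.34 = 1.4552
lambda_3 * g_3 = 2.2 * 3.67 = 8.074
Total violation = 5.824 + 1.4552 + 8.074 = 15.3532


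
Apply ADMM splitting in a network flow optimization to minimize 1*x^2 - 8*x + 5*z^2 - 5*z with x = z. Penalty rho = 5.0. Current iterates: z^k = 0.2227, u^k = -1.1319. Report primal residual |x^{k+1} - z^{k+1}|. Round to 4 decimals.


ADMM iteration with rho = 5.0, z^k = 0.2227, u^k = -1.1319
Step 1: x-update.
Minimize 1*x^2 - 8*x + (5.0/2)*(x - 0.2227 - 1.1319)^2
FOC: (2*1 + 5.0)*x = 8 + 5.0*(0.2227 + 1.1319)
x^{k+1} = 2.1104
Step 2: z-update.
Minimize 5*z^2 - 5*z + (5.0/2)*(2.1104 - z - 1.1319)^2
FOC: (2*5 + 5.0)*z = 5 + 5.0*(2.1104 - 1.1319)
z^{k+1} = 0.6595
Step 3: u-update.
u^{k+1} = -1.1319 + 2.1104 - 0.6595 = 0.319
Step 4: Primal residual = |2.1104 - 0.6595| = 1.4509


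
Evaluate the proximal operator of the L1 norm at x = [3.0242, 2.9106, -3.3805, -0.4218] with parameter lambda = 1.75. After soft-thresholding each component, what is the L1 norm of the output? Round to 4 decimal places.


Soft-thresholding with lambda = 1.75:
prox(3.0242) = sign(3.0242)*max(|3.0242| - 1.75, 0) = 1.2742
prox(2.9106) = sign(2.9106)*max(|2.9106| - 1.75, 0) = 1.1606
prox(-3.3805) = sign(-3.3805)*max(|-3.3805| - 1.75, 0) = -1.6305
prox(-0.4218) = sign(-0.4218)*max(|-0.4218| - 1.75, 0) = 0.0
prox(x) = [1.2742, 1.1606, -1.6305, 0.0]
||prox(x)||_1 = 1.2742 + 1.1606 + 1.6305 + 0.0 = 4.0653


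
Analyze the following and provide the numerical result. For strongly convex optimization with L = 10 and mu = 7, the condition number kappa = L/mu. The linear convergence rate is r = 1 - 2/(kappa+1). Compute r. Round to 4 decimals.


Step 1: Compute the condition number.
kappa = L/mu = 10/7 = 1.4286
Step 2: Compute the convergence rate.
r = 1 - 2/(kappa + 1) = 1 - 2*mu/(L + mu) = (L - mu)/(L + mu) = 3/17 = 0.1765


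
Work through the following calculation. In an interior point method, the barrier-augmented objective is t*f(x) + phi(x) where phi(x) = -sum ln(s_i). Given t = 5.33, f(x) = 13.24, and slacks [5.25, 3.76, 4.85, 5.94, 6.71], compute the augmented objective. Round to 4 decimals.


Step 1: Compute log-barrier.
ln values: [1.6582, 1.3244, 1.579, 1.7817, 1.9036]
phi = -(1.6582 + 1.3244 + 1.579 + 1.7817 + 1.9036) = -8.2469
Step 2: Compute augmented objective.
t*f(x) = 5.33*13.24 = 70.5692
Total = 70.5692 - 8.2469 = 62.3223


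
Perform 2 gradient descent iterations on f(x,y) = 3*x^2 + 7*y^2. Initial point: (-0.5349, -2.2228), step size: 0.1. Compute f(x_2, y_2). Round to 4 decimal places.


Gradient descent on f(x,y) = 3*x^2 + 7*y^2.
Starting point: (-0.5349, -2.2228), alpha = 0.1
Step 1: grad_x = 2*3*-0.5349 = -3.2094, grad_y = 2*7*-2.2228 = -31.1192
  x_1 = -0.5349 - 0.1*-3.2094 = -0.214
  y_1 = -2.2228 - 0.1*-31.1192 = 0.8891
Step 2: grad_x = 2*3*-0.214 = -1.2838, grad_y = 2*7*0.8891 = 12.4477
  x_2 = -0.214 - 0.1*-1.2838 = -0.0856
  y_2 = 0.8891 - 0.1*12.4477 = -0.3556
f(-0.0856, -0.3556) = 3*(-0.0856)^2 + 7*(-0.3556)^2 = 0.9074


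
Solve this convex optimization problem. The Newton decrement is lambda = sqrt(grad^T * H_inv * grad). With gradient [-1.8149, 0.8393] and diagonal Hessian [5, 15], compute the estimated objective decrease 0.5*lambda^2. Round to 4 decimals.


Step 1: H is diagonal, so H^(-1) * g = [-0.363, 0.056].
Step 2: g^T H^(-1) g = sum_i g_i^2 / H_ii
  = (-1.8149)^2/5 + (0.8393)^2/15
  = 0.6588 + 0.047 = 0.7057
Step 3: Objective decrease = 0.5 * g^T H^(-1) g = 0.3529


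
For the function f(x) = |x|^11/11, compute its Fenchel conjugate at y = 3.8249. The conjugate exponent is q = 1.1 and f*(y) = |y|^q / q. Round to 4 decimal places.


The conjugate exponent q satisfies 1/p + 1/q = 1.
p = 11, so q = 11/(11 - 1) = 1.1
|y|^q = 3.8249^1.1 = 4.374
f*(3.8249) = 4.374 / 1.1 = 3.9764


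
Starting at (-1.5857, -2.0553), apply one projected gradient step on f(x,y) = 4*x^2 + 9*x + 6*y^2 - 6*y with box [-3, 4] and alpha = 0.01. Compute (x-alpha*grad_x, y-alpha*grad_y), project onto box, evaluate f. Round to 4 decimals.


Step 1: Compute gradient at (-1.5857, -2.0553).
grad_x = 2*4*-1.5857 + 9 = -3.6856
grad_y = 2*6*-2.0553 - 6 = -30.6636
Step 2: Gradient step.
x_raw = -1.5857 - 0.01*-3.6856 = -1.5488
y_raw = -2.0553 - 0.01*-30.6636 = -1.7487
Step 3: Project onto [-3, 4].
x_proj = clip(-1.5488) = -1.5488
y_proj = clip(-1.7487) = -1.7487
Step 4: Evaluate f.
f(-1.5488, -1.7487) = 24.495


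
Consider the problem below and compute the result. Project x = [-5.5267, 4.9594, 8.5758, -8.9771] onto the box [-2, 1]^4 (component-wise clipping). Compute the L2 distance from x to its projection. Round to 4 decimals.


Project each component onto [-2, 1].
clip(-5.5267) = -2.0, clip(4.9594) = 1.0, clip(8.5758) = 1.0, clip(-8.9771) = -2.0
Projection = [-2.0, 1.0, 1.0, -2.0]
Squared diffs: [12.4376, 15.6768, 57.3927, 48.6799]
Distance = sqrt(134.187) = 11.5839


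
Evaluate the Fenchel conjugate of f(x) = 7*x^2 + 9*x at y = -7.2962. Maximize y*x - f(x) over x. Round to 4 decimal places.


f*(y) = sup_x {y*x - a*x^2 - b*x} = sup_x {(y-b)*x - a*x^2}
FOC: (y - b) - 2a*x = 0 => x* = (y - b)/(2a)
x* = (-7.2962 - 9)/(2*7) = -1.164
f*(-7.2962) = (y-b)^2/(4a) = (-7.2962 - 9)^2/(4*7)
= 265.5661/28 = 9.4845


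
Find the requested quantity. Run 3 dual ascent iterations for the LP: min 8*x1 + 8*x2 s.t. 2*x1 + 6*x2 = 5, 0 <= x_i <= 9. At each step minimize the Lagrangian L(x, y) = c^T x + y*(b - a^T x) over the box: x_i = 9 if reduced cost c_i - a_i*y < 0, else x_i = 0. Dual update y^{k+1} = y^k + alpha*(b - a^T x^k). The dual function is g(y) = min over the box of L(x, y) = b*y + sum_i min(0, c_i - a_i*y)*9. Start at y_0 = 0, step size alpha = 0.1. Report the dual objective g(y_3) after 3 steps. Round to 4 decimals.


Dual ascent for LP: min 8*x1 + 8*x2, 2*x1 + 6*x2 = 5, 0 <= x_i <= 9
Step 1: y^k = 0.0, reduced costs: (8.0, 8.0)
  x^k = (0.0, 0.0), subgradient = b - a^T x = 5.0
  y^{k+1} = 0.0 + 0.1*5.0 = 0.5
Step 2: y^k = 0.5, reduced costs: (7.0, 5.0)
  x^k = (0.0, 0.0), subgradient = b - a^T x = 5.0
  y^{k+1} = 0.5 + 0.1*5.0 = 1.0
Step 3: y^k = 1.0, reduced costs: (6.0, 2.0)
  x^k = (0.0, 0.0), subgradient = b - a^T x = 5.0
  y^{k+1} = 1.0 + 0.1*5.0 = 1.5
Dual objective at y_3 = 1.5: reduced costs (5.0, -1.0), box minimizer x = (0.0, 9.0)
g(y_3) = b*y + (c1 - a1*y)*x1 + (c2 - a2*y)*x2 = 5*1.5 + 5.0*0.0 + (-1.0)*9.0 = 7.5 + 0.0 - 9.0 = -1.5


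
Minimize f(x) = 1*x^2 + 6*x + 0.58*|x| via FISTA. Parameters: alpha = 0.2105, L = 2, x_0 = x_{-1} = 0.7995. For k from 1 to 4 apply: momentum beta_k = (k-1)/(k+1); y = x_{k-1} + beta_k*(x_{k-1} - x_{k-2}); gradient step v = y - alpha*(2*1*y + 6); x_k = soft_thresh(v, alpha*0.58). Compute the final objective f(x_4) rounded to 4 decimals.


FISTA on f(x) = 1*x^2 + 6*x + 0.58*|x|
L = 2, alpha = 0.2105
Iteration 1: beta = 0.0, y = 0.7995 + 0.0*(0.7995 - 0.7995) = 0.7995
  grad(y) = 7.599, v = y - alpha*grad = -0.8001
  prox(v) = soft_thresh(-0.8001, 0.1221) = -0.678
Iteration 2: beta = 0.3333, y = -0.678 + 0.3333*(-0.678 - 0.7995) = -1.1705
  grad(y) = 3.659, v = y - alpha*grad = -1.9407
  prox(v) = soft_thresh(-1.9407, 0.1221) = -1.8186
Iteration 3: beta = 0.5, y = -1.8186 + 0.5*(-1.8186 + 0.678) = -2.3889
  grad(y) = 1.2221, v = y - alpha*grad = -2.6462
  prox(v) = soft_thresh(-2.6462, 0.1221) = -2.5241
Iteration 4: beta = 0.6, y = -2.5241 + 0.6*(-2.5241 + 1.8186) = -2.9474
  grad(y) = 0.1052, v = y - alpha*grad = -2.9695
  prox(v) = soft_thresh(-2.9695, 0.1221) = -2.8475
f(x_4) = 1*(-2.8475)^2 + 6*(-2.8475) + 0.58*|-2.8475| = -7.3252


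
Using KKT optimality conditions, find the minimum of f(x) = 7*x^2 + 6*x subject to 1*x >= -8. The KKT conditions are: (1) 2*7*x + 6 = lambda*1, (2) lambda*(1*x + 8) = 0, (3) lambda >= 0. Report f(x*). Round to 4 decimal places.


Step 1: Try lambda = 0 (constraint inactive).
Stationarity: 2*7*x + 6 = 0
x* = -6/(2*7) = -3/7 = -0.4286 (rounded; the exact value -3/7 is used below)
Check constraint: 1*-0.4286 = -0.4286 >= -8 -- satisfied.
Step 2: Compute optimal value.
f(x*) = 7*(-3/7)^2 + 6*(-3/7) = -1.2857


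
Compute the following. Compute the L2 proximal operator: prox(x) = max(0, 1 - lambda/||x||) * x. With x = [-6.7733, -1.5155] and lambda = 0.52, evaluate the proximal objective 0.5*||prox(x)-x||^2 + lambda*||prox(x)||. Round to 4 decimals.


Step 1: Compute ||x||.
||x|| = 6.9408
Step 2: Compute scaling factor.
scale = max(0, 1 - 0.52/6.9408) = 0.9251
Step 3: prox(x) = [-6.2658, -1.402]
||prox(x)|| = 6.4208
Step 4: Proximal objective.
0.5*||prox-x||^2 = 0.1352
lambda*||prox|| = 3.3388
Total = 3.474
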